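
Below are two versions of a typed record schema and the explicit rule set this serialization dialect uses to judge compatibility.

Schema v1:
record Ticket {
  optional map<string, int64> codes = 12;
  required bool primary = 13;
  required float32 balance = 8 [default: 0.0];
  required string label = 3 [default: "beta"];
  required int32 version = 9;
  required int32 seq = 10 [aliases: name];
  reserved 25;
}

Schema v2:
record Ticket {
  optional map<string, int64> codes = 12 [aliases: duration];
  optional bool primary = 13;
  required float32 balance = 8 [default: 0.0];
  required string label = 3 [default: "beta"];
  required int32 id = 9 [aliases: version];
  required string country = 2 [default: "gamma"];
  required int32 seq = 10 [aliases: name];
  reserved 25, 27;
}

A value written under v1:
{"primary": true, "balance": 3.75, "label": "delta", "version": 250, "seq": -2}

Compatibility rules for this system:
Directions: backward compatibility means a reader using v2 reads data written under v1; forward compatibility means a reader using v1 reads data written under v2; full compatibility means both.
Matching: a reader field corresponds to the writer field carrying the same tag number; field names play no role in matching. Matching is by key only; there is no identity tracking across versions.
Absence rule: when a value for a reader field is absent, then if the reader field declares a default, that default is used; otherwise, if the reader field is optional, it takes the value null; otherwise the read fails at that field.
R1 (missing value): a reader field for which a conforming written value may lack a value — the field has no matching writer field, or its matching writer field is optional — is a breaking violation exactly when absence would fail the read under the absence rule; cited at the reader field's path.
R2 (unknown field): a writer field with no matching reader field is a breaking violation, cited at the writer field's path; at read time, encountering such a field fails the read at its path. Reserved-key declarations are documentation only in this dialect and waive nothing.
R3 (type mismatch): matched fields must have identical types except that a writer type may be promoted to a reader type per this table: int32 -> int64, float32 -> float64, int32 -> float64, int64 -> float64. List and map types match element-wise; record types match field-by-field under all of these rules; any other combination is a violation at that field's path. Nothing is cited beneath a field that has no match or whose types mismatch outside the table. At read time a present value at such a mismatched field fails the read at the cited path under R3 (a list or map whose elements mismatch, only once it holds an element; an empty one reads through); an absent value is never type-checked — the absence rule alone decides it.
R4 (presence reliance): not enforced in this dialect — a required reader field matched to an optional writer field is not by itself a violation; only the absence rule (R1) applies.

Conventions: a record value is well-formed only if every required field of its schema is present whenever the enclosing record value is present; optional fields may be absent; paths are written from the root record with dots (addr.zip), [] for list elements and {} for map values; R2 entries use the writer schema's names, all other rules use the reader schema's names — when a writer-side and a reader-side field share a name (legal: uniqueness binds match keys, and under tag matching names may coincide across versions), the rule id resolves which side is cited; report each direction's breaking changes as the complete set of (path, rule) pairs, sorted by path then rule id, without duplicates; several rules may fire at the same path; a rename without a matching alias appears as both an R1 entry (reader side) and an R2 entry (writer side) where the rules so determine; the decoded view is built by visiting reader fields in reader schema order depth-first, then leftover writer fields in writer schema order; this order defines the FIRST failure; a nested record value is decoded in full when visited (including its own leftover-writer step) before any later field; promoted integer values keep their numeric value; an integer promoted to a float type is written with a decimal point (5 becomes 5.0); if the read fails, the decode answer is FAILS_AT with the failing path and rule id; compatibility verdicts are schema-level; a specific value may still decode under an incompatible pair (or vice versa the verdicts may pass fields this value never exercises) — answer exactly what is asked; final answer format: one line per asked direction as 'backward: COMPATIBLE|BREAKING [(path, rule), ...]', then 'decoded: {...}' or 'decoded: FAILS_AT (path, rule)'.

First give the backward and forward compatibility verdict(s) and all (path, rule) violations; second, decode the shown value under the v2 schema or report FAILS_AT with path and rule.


backward: COMPATIBLE []; forward: BREAKING [(country, R2), (primary, R1)]; decoded: {"codes": null, "primary": true, "balance": 3.75, "label": "delta", "id": 250, "country": "gamma", "seq": -2}

in Ticket below, arrows point writer -> reader
checking backward for Ticket: reader v2 against writer v1:
  codes: map<string, int64> -> map<string, int64>, writer optional; from codes
  primary: bool -> bool, writer required; from primary
  balance: float32 -> float32, writer required; from balance
  label: string -> string, writer required; from label
  id: int32 -> int32, writer required; from version
  country: no writer-side match
  seq: int32 -> int32, writer required; from seq
  => backward verdict for Ticket: COMPATIBLE, no violations
checking forward for Ticket: reader v1 against writer v2:
  codes: map<string, int64> -> map<string, int64>, writer optional; from codes
  primary: bool -> bool, writer optional; from primary
  balance: float32 -> float32, writer required; from balance
  label: string -> string, writer required; from label
  version: int32 -> int32, writer required; from id
  seq: int32 -> int32, writer required; from seq
  country (writer side), unknown to reader
  breaking: (country, R2)
  breaking: (primary, R1)
  forward on Ticket therefore BREAKING (2)
decode walk for Ticket under reader schema v2:
  codes := null (not supplied -> null)
  primary := true
  balance := 3.75
  label := "delta"
  id := 250 (from writer version)
  country := "gamma" (no value, default fills)
  seq := -2
  => decoded: {"codes": null, "primary": true, "balance": 3.75, "label": "delta", "id": 250, "country": "gamma", "seq": -2}


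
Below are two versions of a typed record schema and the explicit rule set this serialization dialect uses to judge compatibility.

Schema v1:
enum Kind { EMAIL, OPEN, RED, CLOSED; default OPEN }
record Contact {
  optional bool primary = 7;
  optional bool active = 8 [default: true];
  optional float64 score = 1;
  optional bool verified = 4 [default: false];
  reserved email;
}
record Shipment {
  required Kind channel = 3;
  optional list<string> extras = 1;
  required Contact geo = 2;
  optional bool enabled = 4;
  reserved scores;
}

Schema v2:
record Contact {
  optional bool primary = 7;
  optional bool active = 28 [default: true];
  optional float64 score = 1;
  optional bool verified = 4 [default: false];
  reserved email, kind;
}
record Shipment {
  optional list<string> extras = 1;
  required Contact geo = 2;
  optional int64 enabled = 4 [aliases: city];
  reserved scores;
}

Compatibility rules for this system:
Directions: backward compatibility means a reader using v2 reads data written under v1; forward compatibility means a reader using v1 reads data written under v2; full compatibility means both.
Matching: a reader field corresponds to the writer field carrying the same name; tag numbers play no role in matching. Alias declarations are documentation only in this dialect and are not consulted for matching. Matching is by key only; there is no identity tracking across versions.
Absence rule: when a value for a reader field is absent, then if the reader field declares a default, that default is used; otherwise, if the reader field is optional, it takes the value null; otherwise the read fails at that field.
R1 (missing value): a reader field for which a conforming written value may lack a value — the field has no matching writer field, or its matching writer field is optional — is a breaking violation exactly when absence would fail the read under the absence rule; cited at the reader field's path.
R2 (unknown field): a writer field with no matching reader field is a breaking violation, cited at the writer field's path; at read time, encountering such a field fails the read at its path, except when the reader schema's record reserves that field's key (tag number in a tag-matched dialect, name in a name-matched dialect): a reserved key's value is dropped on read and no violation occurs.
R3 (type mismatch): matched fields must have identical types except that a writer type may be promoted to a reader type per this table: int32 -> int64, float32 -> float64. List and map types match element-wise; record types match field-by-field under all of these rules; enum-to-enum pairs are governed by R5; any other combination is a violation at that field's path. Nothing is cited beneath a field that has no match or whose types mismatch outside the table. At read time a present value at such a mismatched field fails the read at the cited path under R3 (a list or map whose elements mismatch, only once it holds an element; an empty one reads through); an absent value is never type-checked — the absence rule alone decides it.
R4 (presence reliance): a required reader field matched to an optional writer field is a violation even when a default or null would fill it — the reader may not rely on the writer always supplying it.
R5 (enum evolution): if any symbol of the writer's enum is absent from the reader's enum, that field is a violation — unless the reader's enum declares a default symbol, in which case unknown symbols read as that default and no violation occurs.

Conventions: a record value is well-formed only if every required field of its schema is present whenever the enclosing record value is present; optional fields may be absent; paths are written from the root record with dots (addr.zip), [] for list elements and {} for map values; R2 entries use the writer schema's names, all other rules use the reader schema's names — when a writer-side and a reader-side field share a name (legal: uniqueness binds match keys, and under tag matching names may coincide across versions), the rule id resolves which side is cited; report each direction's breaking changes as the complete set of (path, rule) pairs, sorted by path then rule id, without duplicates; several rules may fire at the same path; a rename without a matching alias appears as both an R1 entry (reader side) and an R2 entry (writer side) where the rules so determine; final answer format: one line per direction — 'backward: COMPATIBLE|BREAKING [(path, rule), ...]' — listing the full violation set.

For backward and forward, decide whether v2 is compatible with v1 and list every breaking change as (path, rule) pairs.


backward: BREAKING [(channel, R2), (enabled, R3)]; forward: BREAKING [(channel, R1), (enabled, R3)]

arrows below run writer -> reader for Shipment
checking backward for Shipment: reader v2 against writer v1:
  extras: list<string> -> list<string>, writer optional; from extras
  geo: Contact -> Contact, writer required; from geo
  enabled: bool -> int64, writer optional; from enabled
  writer channel: unknown to reader
  geo.primary: bool -> bool, writer optional; from geo.primary
  geo.active: bool -> bool, writer optional; from geo.active
  geo.score: float64 -> float64, writer optional; from geo.score
  geo.verified: bool -> bool, writer optional; from geo.verified
  violation R2 at channel
  violation R3 at enabled
  backward on Shipment therefore BREAKING (2)
checking forward for Shipment: reader v1 against writer v2:
  channel: no writer match
  extras: list<string> -> list<string>, writer optional; from extras
  geo: Contact -> Contact, writer required; from geo
  enabled: int64 -> bool, writer optional; from enabled
  geo.primary: bool -> bool, writer optional; from geo.primary
  geo.active: bool -> bool, writer optional; from geo.active
  geo.score: float64 -> float64, writer optional; from geo.score
  geo.verified: bool -> bool, writer optional; from geo.verified
  violation R1 at channel
  violation R3 at enabled
  forward on Shipment therefore BREAKING (2)


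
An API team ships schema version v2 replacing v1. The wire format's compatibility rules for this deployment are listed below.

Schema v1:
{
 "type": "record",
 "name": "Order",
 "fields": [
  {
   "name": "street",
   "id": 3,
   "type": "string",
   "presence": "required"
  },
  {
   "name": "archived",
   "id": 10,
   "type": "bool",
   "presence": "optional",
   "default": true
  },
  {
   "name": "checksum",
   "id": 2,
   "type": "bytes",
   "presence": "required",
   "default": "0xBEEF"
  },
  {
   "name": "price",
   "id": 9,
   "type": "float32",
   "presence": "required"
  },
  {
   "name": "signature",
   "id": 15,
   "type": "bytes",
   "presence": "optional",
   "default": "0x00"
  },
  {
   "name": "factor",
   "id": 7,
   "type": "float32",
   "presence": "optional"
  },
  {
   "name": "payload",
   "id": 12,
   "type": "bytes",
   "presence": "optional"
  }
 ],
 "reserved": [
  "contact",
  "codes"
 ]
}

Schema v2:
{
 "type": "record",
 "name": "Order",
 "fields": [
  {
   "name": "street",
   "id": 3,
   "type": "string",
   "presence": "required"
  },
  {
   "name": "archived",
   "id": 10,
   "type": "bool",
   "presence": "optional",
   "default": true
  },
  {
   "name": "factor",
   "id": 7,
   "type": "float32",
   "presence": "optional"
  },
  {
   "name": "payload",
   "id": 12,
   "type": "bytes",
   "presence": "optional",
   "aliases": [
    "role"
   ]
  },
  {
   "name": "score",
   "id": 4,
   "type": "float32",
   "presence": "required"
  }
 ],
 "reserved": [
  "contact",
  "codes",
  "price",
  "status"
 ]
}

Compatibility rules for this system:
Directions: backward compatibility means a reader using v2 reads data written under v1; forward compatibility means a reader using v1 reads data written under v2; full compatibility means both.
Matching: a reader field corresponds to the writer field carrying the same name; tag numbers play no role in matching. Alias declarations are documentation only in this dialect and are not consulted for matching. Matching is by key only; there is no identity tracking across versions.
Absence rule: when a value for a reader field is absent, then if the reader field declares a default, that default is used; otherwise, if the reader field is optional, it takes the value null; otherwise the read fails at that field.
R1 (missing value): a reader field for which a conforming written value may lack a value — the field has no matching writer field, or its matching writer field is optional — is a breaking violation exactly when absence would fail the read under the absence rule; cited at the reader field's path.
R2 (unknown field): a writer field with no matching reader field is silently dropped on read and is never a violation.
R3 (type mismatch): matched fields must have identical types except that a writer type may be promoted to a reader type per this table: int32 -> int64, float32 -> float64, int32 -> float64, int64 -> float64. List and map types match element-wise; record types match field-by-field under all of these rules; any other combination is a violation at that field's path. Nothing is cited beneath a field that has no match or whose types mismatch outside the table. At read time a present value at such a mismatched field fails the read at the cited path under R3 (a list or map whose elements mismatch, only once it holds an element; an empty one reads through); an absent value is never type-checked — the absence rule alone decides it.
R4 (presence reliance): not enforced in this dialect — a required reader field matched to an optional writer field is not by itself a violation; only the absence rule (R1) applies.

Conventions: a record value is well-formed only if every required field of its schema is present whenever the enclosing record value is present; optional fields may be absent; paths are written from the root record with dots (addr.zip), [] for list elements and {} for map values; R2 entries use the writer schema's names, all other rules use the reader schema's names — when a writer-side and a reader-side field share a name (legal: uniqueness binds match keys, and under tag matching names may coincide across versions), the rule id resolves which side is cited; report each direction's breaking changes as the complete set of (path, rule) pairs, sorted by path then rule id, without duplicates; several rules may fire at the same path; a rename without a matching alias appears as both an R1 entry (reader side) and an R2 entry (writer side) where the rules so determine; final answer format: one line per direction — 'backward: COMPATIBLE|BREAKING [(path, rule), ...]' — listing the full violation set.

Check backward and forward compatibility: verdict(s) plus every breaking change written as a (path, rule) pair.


each type pair in Order: writer, then reader
checking backward for Order: reader v2 against writer v1:
  street: string -> string, writer required; from street
  archived: bool -> bool, writer optional; from archived
  factor: float32 -> float32, writer optional; from factor
  payload: bytes -> bytes, writer optional; from payload
  no writer field matches reader score
  checksum (writer side), unknown to reader
  price (writer side), unknown to reader
  signature (writer side), unknown to reader
  violation R1 at score
  backward on Order therefore BREAKING (1)
checking forward for Order: reader v1 against writer v2:
  street: string -> string, writer required; from street
  archived: bool -> bool, writer optional; from archived
  no writer field matches reader checksum
  no writer field matches reader price
  no writer field matches reader signature
  factor: float32 -> float32, writer optional; from factor
  payload: bytes -> bytes, writer optional; from payload
  score (writer side), unknown to reader
  violation R1 at price
  forward on Order therefore BREAKING (1)

backward: BREAKING [(score, R1)]; forward: BREAKING [(price, R1)]


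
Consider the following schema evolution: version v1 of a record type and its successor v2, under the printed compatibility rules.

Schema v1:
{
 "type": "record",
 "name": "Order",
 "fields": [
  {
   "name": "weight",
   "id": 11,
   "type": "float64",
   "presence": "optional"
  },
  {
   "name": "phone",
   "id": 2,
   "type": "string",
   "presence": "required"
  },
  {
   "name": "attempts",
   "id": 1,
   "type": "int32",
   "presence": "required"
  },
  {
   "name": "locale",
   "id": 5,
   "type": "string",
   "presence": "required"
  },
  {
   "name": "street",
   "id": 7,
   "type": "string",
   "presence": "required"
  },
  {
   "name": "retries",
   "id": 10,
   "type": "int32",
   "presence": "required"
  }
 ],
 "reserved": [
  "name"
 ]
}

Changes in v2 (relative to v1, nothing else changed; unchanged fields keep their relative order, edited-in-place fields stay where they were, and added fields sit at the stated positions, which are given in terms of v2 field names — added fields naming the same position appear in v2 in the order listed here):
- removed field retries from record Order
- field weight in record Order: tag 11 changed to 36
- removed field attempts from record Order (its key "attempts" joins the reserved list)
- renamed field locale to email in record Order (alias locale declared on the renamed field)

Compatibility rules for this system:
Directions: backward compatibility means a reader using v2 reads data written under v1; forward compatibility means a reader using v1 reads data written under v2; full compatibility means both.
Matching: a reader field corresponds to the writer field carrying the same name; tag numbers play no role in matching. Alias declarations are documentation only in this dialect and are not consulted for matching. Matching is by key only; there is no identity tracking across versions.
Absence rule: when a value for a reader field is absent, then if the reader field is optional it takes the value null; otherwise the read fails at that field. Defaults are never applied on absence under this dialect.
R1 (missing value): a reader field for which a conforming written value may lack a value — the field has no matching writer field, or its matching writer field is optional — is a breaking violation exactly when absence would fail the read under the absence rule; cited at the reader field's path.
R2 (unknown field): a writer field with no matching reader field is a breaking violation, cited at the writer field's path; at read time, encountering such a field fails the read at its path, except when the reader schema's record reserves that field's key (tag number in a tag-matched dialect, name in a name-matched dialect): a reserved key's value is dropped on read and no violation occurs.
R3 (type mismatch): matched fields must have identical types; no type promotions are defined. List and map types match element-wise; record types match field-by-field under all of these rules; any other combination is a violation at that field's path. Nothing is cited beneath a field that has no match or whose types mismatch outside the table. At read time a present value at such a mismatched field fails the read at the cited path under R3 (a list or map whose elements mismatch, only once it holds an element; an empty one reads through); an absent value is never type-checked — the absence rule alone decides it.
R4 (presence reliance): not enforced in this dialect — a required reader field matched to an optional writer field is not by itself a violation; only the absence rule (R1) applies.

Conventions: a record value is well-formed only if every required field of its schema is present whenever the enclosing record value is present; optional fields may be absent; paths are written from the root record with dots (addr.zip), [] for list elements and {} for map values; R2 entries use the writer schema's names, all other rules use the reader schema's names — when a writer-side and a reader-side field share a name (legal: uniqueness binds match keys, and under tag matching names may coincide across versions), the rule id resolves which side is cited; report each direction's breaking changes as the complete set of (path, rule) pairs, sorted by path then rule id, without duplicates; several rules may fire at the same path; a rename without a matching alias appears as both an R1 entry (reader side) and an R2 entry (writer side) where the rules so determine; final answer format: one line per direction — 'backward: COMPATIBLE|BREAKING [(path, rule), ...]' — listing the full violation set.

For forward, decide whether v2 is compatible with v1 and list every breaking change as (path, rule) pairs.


forward: BREAKING [(attempts, R1), (email, R2), (locale, R1), (retries, R1)]

in Order below, arrows point writer -> reader
forward pass over Order, reader schema v1, writer schema v2:
  weight: paired with writer weight (float64 -> float64; writer optional)
  phone: paired with writer phone (string -> string; writer required)
  attempts: no writer-side match
  locale: no writer-side match
  street: paired with writer street (string -> string; writer required)
  retries: no writer-side match
  writer field email has no reader counterpart
  rule R1 violated at attempts
  rule R2 violated at email
  rule R1 violated at locale
  rule R1 violated at retries
  => forward: BREAKING (4)
the rest of the Order diff is inert for this question:
  field weight in record Order: tag 11 changed to 36 -> no rule fires on it in Order's dialect; the asked verdict holds


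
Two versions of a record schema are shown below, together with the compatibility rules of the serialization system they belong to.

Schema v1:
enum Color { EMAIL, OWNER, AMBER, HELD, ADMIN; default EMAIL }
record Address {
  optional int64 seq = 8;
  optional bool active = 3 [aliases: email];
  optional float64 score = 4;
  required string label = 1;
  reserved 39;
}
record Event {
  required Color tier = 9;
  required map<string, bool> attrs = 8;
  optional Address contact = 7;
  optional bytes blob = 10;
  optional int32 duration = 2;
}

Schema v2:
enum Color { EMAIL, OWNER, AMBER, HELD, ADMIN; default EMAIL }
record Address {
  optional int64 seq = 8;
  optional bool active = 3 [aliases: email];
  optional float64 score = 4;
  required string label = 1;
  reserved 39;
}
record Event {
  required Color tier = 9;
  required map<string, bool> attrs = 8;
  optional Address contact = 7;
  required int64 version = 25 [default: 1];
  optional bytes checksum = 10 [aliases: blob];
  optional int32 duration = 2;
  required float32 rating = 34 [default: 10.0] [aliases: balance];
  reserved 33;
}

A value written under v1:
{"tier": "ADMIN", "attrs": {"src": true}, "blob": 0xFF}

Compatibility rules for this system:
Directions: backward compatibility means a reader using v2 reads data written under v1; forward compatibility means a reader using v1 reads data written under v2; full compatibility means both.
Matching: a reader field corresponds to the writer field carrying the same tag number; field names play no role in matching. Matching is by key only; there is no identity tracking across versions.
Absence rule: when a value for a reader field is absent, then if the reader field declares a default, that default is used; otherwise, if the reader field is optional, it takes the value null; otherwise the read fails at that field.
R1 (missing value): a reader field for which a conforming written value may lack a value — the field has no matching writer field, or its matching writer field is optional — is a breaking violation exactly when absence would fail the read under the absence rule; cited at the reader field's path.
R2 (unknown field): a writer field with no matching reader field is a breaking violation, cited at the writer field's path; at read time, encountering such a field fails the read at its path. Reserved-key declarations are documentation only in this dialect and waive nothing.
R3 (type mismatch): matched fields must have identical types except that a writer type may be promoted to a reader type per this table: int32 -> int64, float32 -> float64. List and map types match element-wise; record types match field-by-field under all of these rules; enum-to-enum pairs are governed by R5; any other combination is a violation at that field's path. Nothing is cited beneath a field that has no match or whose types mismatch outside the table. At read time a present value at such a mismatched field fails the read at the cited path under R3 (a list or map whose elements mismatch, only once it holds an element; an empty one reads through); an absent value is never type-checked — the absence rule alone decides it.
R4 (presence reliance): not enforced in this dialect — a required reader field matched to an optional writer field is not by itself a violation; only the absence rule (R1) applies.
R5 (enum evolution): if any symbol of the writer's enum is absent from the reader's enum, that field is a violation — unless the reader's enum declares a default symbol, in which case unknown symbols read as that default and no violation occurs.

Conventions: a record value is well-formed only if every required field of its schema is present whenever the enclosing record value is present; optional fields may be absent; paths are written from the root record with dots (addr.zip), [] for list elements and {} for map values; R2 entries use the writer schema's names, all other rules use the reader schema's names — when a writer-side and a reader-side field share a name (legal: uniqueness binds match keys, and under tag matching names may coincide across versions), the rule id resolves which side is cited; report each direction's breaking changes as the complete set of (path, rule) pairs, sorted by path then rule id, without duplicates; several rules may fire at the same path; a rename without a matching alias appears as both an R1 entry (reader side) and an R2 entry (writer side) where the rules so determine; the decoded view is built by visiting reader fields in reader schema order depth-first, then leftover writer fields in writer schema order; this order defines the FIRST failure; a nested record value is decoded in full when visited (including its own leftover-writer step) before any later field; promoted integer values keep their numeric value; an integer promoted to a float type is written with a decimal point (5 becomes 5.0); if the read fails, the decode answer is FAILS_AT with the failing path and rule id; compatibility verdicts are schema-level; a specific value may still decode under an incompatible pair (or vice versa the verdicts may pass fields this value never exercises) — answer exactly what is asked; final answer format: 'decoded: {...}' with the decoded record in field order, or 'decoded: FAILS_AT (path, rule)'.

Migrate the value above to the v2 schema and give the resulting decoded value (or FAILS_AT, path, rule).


in Event below, arrows point writer -> reader
decode (reader v2):
  tier := "ADMIN"
  attrs := {"src": true}
  contact := null (absent, optional -> null)
  version := 1 (absent -> default)
  checksum := 0xFF (from writer blob)
  duration := null (absent, optional -> null)
  rating := 10.0 (absent -> default)
  => decoded: {"tier": "ADMIN", "attrs": {"src": true}, "contact": null, "version": 1, "checksum": 0xFF, "duration": null, "rating": 10.0}

decoded: {"tier": "ADMIN", "attrs": {"src": true}, "contact": null, "version": 1, "checksum": 0xFF, "duration": null, "rating": 10.0}


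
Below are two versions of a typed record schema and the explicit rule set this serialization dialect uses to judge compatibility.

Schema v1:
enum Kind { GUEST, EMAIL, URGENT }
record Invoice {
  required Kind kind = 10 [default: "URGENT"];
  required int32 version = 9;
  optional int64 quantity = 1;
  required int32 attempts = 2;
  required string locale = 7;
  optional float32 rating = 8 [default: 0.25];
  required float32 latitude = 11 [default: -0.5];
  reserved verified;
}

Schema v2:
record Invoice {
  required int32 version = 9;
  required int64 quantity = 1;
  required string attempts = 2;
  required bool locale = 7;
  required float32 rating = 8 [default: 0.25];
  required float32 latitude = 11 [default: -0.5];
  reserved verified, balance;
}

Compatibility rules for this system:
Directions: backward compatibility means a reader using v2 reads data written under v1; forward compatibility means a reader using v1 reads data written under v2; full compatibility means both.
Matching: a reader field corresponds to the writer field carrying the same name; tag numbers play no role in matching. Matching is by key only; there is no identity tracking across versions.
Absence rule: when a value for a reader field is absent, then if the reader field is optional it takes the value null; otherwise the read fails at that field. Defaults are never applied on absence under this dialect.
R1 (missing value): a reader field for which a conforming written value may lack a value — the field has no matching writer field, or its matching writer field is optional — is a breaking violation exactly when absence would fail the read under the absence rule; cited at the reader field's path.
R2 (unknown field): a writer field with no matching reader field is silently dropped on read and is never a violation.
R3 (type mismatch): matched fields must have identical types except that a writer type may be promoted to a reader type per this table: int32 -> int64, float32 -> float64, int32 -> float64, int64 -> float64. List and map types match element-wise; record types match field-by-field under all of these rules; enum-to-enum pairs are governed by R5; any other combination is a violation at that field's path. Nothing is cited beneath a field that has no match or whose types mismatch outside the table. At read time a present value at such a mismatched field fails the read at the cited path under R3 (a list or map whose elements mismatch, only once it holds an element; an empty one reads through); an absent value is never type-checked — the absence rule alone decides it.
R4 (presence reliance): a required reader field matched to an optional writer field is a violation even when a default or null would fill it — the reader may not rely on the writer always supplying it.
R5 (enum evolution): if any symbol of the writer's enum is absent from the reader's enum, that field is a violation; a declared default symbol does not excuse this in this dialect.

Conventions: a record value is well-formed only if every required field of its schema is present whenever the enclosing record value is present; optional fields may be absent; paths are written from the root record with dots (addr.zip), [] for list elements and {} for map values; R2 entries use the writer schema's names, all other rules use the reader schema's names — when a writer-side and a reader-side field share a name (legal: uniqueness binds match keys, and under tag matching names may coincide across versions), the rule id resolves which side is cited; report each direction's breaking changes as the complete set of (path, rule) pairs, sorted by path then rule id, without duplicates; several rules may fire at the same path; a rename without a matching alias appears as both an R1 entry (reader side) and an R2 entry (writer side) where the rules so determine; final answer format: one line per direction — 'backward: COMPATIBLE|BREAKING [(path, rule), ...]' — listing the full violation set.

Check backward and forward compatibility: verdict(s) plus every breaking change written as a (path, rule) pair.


arrows below run writer -> reader for Invoice
backward on Invoice — v2 reading data written by v1:
  version: paired with writer version (int32 -> int32; writer required)
  quantity: paired with writer quantity (int64 -> int64; writer optional)
  attempts: paired with writer attempts (int32 -> string; writer required)
  locale: paired with writer locale (string -> bool; writer required)
  rating: paired with writer rating (float32 -> float32; writer optional)
  latitude: paired with writer latitude (float32 -> float32; writer required)
  writer kind: unknown to reader
  breaking: (attempts, R3)
  breaking: (locale, R3)
  breaking: (quantity, R1)
  breaking: (quantity, R4)
  breaking: (rating, R1)
  breaking: (rating, R4)
  => 6 violation(s): backward is BREAKING for Invoice
forward on Invoice — v1 reading data written by v2:
  no writer field matches reader kind
  version: paired with writer version (int32 -> int32; writer required)
  quantity: paired with writer quantity (int64 -> int64; writer required)
  attempts: paired with writer attempts (string -> int32; writer required)
  locale: paired with writer locale (bool -> string; writer required)
  rating: paired with writer rating (float32 -> float32; writer required)
  latitude: paired with writer latitude (float32 -> float32; writer required)
  breaking: (attempts, R3)
  breaking: (kind, R1)
  breaking: (locale, R3)
  => 3 violation(s): forward is BREAKING for Invoice

backward: BREAKING [(attempts, R3), (locale, R3), (quantity, R1), (quantity, R4), (rating, R1), (rating, R4)]; forward: BREAKING [(attempts, R3), (kind, R1), (locale, R3)]


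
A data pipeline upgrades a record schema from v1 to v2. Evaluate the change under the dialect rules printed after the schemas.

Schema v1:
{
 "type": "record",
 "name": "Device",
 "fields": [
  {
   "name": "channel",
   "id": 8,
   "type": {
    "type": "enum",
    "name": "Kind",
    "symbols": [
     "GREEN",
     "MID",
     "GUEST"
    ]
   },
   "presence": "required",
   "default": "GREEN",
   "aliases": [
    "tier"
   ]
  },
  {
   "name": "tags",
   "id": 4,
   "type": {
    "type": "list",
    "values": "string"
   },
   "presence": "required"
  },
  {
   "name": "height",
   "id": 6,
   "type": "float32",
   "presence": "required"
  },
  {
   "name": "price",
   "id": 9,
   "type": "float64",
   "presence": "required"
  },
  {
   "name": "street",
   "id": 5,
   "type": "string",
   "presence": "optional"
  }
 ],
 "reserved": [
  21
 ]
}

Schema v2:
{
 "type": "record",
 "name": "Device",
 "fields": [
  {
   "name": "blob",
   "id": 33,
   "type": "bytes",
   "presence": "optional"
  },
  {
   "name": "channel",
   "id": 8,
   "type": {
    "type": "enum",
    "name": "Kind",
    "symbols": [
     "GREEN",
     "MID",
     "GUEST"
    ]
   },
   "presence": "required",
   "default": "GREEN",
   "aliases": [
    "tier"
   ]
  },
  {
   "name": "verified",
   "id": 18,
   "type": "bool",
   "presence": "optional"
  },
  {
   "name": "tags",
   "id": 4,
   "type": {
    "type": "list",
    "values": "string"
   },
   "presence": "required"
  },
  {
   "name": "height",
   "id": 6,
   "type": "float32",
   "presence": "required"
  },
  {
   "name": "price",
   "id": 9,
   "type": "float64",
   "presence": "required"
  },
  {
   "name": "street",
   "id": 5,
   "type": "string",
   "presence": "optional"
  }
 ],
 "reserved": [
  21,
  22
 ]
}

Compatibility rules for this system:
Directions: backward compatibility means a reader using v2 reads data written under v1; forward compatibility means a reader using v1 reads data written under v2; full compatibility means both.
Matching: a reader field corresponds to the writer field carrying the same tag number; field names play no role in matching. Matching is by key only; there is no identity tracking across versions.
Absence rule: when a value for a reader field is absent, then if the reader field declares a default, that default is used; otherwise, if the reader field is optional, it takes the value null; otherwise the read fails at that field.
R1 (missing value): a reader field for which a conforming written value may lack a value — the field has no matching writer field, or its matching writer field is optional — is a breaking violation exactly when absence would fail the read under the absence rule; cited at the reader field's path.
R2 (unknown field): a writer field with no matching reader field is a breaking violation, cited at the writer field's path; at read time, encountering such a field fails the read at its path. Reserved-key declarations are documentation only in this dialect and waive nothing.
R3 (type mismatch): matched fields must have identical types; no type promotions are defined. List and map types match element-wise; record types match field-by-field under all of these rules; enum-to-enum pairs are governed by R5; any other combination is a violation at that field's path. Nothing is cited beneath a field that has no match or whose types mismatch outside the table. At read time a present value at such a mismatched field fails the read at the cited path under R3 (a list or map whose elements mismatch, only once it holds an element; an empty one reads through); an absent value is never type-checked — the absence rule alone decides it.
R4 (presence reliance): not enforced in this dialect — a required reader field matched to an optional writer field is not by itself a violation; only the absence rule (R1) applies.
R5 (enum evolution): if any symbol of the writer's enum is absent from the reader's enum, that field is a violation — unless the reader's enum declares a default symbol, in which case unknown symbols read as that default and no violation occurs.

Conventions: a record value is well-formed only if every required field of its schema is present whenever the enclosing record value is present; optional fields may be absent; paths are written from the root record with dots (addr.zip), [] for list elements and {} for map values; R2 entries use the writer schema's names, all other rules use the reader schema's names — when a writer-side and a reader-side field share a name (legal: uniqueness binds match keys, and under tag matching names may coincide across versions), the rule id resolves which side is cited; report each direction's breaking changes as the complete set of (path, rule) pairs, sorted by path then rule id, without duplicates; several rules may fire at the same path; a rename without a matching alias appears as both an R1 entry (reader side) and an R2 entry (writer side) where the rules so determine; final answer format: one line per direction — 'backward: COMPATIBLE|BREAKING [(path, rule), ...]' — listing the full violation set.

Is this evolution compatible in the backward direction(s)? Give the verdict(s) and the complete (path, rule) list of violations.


backward: COMPATIBLE []

arrows below run writer -> reader for Device
backward for Device (reader v2, writer v1):
  no writer field matches reader blob
  channel: Kind -> Kind, writer required; from channel
  no writer field matches reader verified
  tags: list<string> -> list<string>, writer required; from tags
  height: float32 -> float32, writer required; from height
  price: float64 -> float64, writer required; from price
  street: string -> string, writer optional; from street
  => backward: COMPATIBLE
ruling out the remaining Device differences:
  added field blob to record Device: optional bytes, tag 33 (in v2 it sits immediately before channel) -> matters only for Device's forward compatibility — outside the asked direction
  added field verified to record Device: optional bool, tag 18 (in v2 it sits immediately before tags) -> matters only for Device's forward compatibility — outside the asked direction
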